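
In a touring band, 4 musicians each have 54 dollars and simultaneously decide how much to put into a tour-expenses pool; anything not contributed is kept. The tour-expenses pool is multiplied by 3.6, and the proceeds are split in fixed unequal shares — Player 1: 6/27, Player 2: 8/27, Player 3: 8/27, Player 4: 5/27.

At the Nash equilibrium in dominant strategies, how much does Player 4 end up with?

Player j's private return per contributed unit is 3.6 × (j's share). Contributing is weakly dominant for j when that share is at least 1/3.6 = 0.2778, and contributing 0 is dominant otherwise.
Player 2 and Player 3 are above the threshold, contributing 54 each; the remaining 2 contribute 0. Total contributed: 108.
Player 4 keeps 54 and receives 3.6 × 108 × 5/27 = 72.00 from the tour-expenses pool, for a payoff of 126.00.

126.00 dollars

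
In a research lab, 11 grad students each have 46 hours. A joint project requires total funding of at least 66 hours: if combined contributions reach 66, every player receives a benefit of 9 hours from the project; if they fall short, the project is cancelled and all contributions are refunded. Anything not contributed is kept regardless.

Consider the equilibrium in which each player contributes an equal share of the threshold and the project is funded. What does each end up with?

49 hours

Equal share of the threshold: 66/11 = 6.
At this profile no one gains by cutting their contribution: any cut drops the total below 66, the project is cancelled, contributions are refunded, and the deviator ends with 46, which is less than 46 − 6 + 9 = 49. Contributing more than 6 just wastes the excess. So contributing exactly 6 is a best response.
Each player's payoff: 46 − 6 + 9 = 49.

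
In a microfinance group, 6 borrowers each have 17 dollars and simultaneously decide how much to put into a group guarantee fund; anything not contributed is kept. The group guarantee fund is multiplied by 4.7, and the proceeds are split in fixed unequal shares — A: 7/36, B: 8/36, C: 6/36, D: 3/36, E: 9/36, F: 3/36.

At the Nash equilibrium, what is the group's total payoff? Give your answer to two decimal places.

Each unit j contributes comes back to j as 4.7 × (j's share), so j prefers to contribute only if that share exceeds 1/4.7 = 0.2128; otherwise keeping the unit dominates.
B and E are above the threshold, contributing 17 each; the remaining 4 contribute 0. Total contributed: 34.
The group guarantee fund pays out 4.7 × 34 = 159.80 in total (split across the unequal shares, but the aggregate is all that matters for the group sum).
The 4 free-riders keep 17 each, adding 68. Group total = 68 + 159.80 = 227.80.

227.80 dollars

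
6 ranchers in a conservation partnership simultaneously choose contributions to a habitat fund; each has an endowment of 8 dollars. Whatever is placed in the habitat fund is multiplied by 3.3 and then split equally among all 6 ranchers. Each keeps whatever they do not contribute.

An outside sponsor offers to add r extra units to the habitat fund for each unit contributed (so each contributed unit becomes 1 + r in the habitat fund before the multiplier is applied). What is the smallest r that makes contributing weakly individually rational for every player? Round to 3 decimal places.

With matching at rate r, one contributed unit becomes (1 + r) in the habitat fund and returns 3.3 × (1 + r) / 6 to the contributor.
Setting this equal to 1: 1 + r = 6/3.3 = 1.8182.
So the minimum matching rate is r = 1.8182 − 1 = 0.818.

0.818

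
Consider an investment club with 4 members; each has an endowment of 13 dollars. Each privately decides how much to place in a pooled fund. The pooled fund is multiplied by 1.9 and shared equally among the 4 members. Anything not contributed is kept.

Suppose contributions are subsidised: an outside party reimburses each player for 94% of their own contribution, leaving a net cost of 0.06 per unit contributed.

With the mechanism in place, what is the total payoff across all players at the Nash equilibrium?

147.68 dollars

Under the mechanism each unit contributed yields (1.9/4) / 0.06 = 7.9167 back to its contributor per unit of net cost, which exceeds 1, making full contribution the dominant choice for everyone.
At the Nash equilibrium everyone contributes 13. Group total payoff = 4 × (13 × 0.94 + 1.9 × 13) = 147.68.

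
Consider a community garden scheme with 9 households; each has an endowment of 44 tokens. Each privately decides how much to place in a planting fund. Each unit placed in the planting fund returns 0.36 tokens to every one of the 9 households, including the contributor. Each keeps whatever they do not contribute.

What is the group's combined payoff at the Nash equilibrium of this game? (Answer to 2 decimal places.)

The private return per contributed unit is 0.36 < 1, so contributing 0 is dominant for every player. At the Nash equilibrium everyone keeps their 44, and the group total is 9 × 44 = 396.

396.00 tokens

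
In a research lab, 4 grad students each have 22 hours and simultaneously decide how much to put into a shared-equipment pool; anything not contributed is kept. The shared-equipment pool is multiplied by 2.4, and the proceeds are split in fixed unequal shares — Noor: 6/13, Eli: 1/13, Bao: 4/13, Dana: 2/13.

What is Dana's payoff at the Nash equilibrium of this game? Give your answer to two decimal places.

30.12 hours

For player j, contributing a unit is worthwhile iff 2.4 × (j's share) ≥ 1, i.e. iff j's share is at least 0.4167.
Only Noor (6/13) clears that bar, contributing 22; the remaining 3 contribute 0. Total contributed: 22.
Dana keeps 22 and receives 2.4 × 22 × 2/13 = 8.12 from the shared-equipment pool, for a payoff of 30.12.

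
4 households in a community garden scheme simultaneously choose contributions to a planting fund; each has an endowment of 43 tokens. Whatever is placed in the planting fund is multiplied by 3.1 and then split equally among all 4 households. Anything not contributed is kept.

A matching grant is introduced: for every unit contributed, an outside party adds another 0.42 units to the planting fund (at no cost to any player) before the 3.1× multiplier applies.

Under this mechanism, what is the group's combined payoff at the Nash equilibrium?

757.14 tokens

The effective private return per unit is now 3.1 × 1.42 / 4 = 1.1005 > 1, so every player's dominant strategy flips to full contribution.
So the Nash equilibrium is full contribution by all 4; the group earns 3.1 × 1.42 × 172 = 757.14.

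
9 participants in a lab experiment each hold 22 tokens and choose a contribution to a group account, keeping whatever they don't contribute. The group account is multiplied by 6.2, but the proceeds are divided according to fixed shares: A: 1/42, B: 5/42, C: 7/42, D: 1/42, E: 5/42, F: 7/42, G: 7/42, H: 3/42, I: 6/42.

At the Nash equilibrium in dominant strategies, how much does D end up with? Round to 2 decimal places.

31.74 tokens

A player with share s gets back 6.2·s per unit contributed, so full contribution is dominant for anyone with s > 1/6.2 = 0.1613 and zero contribution is dominant for anyone below.
C, F and G are above the threshold, contributing 22 each; the remaining 6 contribute 0. Total contributed: 66.
D keeps 22 and receives 6.2 × 66 × 1/42 = 9.74 from the group account, for a payoff of 31.74.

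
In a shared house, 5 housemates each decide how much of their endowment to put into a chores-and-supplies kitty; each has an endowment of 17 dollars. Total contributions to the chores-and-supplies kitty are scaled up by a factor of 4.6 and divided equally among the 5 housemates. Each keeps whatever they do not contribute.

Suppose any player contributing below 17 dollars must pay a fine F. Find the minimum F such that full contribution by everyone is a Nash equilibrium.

1.36 dollars

Given the others contribute fully, the best deviation is to contribute 0 (any partial contribution still incurs the fine and gives up units whose private return 0.9200 is below 1).
Deviating from 17 to 0 saves 17 dollars but forfeits the deviator's share of the drop in the chores-and-supplies kitty: 4.6/5 × 17 = 15.64.
So the deviation gain is 17 − 15.64 = 1.36, and the fine must be at least 1.36 dollars to wipe it out.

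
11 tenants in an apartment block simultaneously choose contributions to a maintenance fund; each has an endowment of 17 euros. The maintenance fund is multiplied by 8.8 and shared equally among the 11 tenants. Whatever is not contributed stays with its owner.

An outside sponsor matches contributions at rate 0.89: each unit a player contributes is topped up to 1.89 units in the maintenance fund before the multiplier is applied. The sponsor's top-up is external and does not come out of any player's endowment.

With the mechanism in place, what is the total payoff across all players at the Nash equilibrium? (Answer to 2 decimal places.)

3110.18 euros

Under the mechanism each unit contributed yields 8.8 × 1.89 / 11 = 1.5120 back to its contributor per unit of net cost, which exceeds 1, making full contribution the dominant choice for everyone.
So the Nash equilibrium is full contribution by all 11; the group earns 8.8 × 1.89 × 187 = 3110.18.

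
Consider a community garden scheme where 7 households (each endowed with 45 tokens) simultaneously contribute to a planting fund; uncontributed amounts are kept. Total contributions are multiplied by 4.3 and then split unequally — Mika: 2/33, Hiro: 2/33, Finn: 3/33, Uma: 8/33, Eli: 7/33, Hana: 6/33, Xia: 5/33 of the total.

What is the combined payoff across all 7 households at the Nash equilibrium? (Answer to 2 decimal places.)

For player j, contributing a unit is worthwhile iff 4.3 × (j's share) ≥ 1, i.e. iff j's share is at least 0.2326.
Only Uma (8/33) clears that bar, contributing 45; the remaining 6 contribute 0. Total contributed: 45.
The planting fund pays out 4.3 × 45 = 193.50 in total (split across the unequal shares, but the aggregate is all that matters for the group sum).
The 6 free-riders keep 45 each, adding 270. Group total = 270 + 193.50 = 463.50.

463.50 tokens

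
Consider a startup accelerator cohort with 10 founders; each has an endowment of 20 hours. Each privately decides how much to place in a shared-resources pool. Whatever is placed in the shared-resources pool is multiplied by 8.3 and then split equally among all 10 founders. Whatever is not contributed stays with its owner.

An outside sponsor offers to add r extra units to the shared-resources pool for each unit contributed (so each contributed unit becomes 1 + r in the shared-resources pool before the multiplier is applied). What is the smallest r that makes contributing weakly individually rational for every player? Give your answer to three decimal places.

0.205

With matching at rate r, one contributed unit becomes (1 + r) in the shared-resources pool and returns 8.3 × (1 + r) / 10 to the contributor.
Setting this equal to 1: 1 + r = 10/8.3 = 1.2048.
So the minimum matching rate is r = 1.2048 − 1 = 0.205.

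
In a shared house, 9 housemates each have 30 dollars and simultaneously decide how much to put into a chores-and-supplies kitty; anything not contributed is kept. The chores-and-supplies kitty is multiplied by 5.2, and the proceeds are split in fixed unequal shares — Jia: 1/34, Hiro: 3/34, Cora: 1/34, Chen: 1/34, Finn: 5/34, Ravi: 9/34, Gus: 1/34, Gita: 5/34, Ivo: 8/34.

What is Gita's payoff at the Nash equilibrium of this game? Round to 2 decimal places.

Player j's private return per contributed unit is 5.2 × (j's share). Contributing is weakly dominant for j when that share is at least 1/5.2 = 0.1923, and contributing 0 is dominant otherwise.
Ravi and Ivo clear that bar, contributing 30 each; the remaining 7 contribute 0. Total contributed: 60.
Gita keeps 30 and receives 5.2 × 60 × 5/34 = 45.88 from the chores-and-supplies kitty, for a payoff of 75.88.

75.88 dollars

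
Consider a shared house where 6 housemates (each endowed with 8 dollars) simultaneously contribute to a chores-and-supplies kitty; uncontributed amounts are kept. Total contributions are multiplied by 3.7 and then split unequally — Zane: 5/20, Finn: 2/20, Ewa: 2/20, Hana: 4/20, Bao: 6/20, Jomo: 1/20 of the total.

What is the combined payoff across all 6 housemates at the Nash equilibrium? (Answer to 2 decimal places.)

Each unit j contributes comes back to j as 3.7 × (j's share), so j prefers to contribute only if that share exceeds 1/3.7 = 0.2703; otherwise keeping the unit dominates.
Only Bao (6/20) clears that bar, contributing 8; the remaining 5 contribute 0. Total contributed: 8.
The chores-and-supplies kitty pays out 3.7 × 8 = 29.60 in total (split across the unequal shares, but the aggregate is all that matters for the group sum).
The 5 free-riders keep 8 each, adding 40. Group total = 40 + 29.60 = 69.60.

69.60 dollars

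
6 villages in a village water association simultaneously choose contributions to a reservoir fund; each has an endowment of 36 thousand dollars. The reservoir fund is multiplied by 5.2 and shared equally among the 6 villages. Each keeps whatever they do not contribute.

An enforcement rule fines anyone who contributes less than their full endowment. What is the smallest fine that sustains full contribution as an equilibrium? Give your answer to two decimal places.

Given the others contribute fully, the best deviation is to contribute 0 (any partial contribution still incurs the fine and gives up units whose private return 0.8667 is below 1).
Deviating from 36 to 0 saves 36 thousand dollars but forfeits the deviator's share of the drop in the reservoir fund: 5.2/6 × 36 = 31.20.
So the deviation gain is 36 − 31.20 = 4.80, and the fine must be at least 4.80 thousand dollars to wipe it out.

4.80 thousand dollars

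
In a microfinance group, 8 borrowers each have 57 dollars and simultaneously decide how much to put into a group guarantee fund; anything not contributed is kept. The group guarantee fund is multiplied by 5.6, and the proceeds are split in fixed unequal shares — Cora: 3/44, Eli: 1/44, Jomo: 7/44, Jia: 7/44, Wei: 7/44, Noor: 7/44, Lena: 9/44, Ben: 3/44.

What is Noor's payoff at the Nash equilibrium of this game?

107.78 dollars

A player with share s gets back 5.6·s per unit contributed, so full contribution is dominant for anyone with s > 1/5.6 = 0.1786 and zero contribution is dominant for anyone below.
Lena alone (share 9/44) is above the threshold, contributing 57; the remaining 7 contribute 0. Total contributed: 57.
Noor keeps 57 and receives 5.6 × 57 × 7/44 = 50.78 from the group guarantee fund, for a payoff of 107.78.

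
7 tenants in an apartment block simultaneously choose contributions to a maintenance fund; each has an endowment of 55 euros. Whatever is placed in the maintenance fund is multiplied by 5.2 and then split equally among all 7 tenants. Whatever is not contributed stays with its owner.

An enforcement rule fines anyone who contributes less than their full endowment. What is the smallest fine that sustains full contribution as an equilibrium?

Given the others contribute fully, the best deviation is to contribute 0 (any partial contribution still incurs the fine and gives up units whose private return 0.7429 is below 1).
Deviating from 55 to 0 saves 55 euros but forfeits the deviator's share of the drop in the maintenance fund: 5.2/7 × 55 = 40.86.
So the deviation gain is 55 − 40.86 = 14.14, and the fine must be at least 14.14 euros to wipe it out.

14.14 euros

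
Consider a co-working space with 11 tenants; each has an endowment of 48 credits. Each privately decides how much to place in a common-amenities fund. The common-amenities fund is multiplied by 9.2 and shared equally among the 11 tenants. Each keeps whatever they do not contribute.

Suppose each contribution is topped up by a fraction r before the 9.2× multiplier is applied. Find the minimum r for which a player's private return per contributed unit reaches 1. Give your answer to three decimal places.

0.196

With matching at rate r, one contributed unit becomes (1 + r) in the common-amenities fund and returns 9.2 × (1 + r) / 11 to the contributor.
Setting this equal to 1: 1 + r = 11/9.2 = 1.1957.
So the minimum matching rate is r = 1.1957 − 1 = 0.196.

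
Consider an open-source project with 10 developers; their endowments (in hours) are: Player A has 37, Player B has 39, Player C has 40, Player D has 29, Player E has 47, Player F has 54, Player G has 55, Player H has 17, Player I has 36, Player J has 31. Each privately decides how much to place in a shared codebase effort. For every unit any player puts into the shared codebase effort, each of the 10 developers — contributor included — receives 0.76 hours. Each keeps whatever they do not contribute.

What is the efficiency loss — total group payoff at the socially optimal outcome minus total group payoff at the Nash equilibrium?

2541.00 hours

The private return per contributed unit is 0.76 < 1 for everyone, so the Nash equilibrium is zero contribution and the group total is Σ E_j = 37 + 39 + 40 + 29 + 47 + 54 + 55 + 17 + 36 + 31 = 385.
Each contributed unit returns 7.600 to the group, so the social optimum is full contribution by everyone: group total = 7.600 × 385 = 2926.00.
Efficiency loss = (7.600 − 1) × 385 = 2541.00.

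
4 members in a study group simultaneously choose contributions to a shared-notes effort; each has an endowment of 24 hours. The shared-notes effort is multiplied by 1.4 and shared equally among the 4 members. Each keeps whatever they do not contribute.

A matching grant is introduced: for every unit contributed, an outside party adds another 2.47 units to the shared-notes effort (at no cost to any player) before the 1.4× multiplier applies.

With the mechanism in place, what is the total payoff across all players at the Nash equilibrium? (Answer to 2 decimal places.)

466.37 hours

With the mechanism, a contributed unit returns 1.4 × 3.47 / 4 = 1.2145 per unit of net cost to the contributor — now above 1 — so contributing fully is weakly dominant for every player.
At the Nash equilibrium everyone contributes 24. Group total payoff = 1.4 × 3.47 × 96 = 466.37.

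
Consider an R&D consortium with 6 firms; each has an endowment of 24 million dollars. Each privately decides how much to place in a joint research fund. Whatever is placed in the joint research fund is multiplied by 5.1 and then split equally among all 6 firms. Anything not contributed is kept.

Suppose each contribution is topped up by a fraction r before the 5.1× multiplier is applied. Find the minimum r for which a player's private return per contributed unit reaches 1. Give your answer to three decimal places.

0.176

With matching at rate r, one contributed unit becomes (1 + r) in the joint research fund and returns 5.1 × (1 + r) / 6 to the contributor.
Setting this equal to 1: 1 + r = 6/5.1 = 1.1765.
So the minimum matching rate is r = 1.1765 − 1 = 0.176.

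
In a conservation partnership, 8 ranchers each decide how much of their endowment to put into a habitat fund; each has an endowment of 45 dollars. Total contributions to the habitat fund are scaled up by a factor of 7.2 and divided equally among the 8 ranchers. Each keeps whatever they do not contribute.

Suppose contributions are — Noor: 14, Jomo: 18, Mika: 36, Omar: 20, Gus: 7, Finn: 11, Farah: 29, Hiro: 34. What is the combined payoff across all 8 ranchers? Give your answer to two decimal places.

1407.80 dollars

Total contributed: 14 + 18 + 36 + 20 + 7 + 11 + 29 + 34 = 169; total kept: 8 × 45 − 169 = 191.
The habitat fund pays out 7.2 × 169 = 1216.80 in aggregate.
Group total = 191 + 1216.80 = 1407.80.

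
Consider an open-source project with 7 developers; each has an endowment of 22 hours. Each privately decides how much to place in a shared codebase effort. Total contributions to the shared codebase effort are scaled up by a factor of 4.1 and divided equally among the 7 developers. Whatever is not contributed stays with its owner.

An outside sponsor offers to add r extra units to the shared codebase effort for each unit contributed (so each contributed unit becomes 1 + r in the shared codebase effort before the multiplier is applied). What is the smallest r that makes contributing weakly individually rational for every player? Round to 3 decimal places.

0.707

With matching at rate r, one contributed unit becomes (1 + r) in the shared codebase effort and returns 4.1 × (1 + r) / 7 to the contributor.
Setting this equal to 1: 1 + r = 7/4.1 = 1.7073.
So the minimum matching rate is r = 1.7073 − 1 = 0.707.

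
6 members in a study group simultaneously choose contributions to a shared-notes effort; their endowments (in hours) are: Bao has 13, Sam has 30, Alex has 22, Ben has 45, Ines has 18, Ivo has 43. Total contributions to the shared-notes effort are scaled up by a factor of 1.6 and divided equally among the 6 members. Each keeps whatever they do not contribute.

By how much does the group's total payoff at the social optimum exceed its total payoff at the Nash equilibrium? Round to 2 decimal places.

The private return per contributed unit is 1.6/6 = 0.2667 < 1 for every player regardless of endowment, so the Nash equilibrium is zero contribution and the group total is Σ E_j = 13 + 30 + 22 + 45 + 18 + 43 = 171.
Each contributed unit returns 1.600 to the group, so the social optimum is full contribution by everyone: group total = 1.600 × 171 = 273.60.
Efficiency loss = (1.600 − 1) × 171 = 102.60.

102.60 hours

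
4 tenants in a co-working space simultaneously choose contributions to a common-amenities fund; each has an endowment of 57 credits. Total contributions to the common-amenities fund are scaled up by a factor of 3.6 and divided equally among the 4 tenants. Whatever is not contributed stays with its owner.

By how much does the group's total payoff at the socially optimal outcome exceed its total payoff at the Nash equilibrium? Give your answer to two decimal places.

592.80 credits

Each contributed unit returns 3.6/4 = 0.9000 to its contributor — below 1 — so contributing 0 is dominant for every player. At the Nash equilibrium everyone keeps their 57, and the group total is 4 × 57 = 228.
Each contributed unit returns 3.600 to the group as a whole (0.9000 to each of 4 players), which exceeds 1, so the social optimum is full contribution: group total = 3.600 × 228 = 820.80.
Efficiency loss = 820.80 − 228 = 592.80.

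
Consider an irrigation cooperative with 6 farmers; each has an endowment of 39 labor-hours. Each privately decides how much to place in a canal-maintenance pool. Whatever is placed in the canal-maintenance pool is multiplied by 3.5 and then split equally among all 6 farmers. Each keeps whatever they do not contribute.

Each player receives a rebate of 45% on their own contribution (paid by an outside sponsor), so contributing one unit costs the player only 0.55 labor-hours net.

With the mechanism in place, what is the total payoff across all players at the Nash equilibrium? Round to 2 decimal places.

924.30 labor-hours

With the mechanism, a contributed unit returns (3.5/6) / 0.55 = 1.0606 per unit of net cost to the contributor — now above 1 — so contributing fully is weakly dominant for every player.
So the Nash equilibrium is full contribution by all 6; the group earns 6 × (39 × 0.45 + 3.5 × 39) = 924.30.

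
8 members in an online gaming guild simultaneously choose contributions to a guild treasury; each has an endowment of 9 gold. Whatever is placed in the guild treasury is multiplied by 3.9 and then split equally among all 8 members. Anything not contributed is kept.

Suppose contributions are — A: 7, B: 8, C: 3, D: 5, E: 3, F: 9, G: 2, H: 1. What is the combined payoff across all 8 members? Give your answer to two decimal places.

Total contributed: 7 + 8 + 3 + 5 + 3 + 9 + 2 + 1 = 38; total kept: 8 × 9 − 38 = 34.
The guild treasury pays out 3.9 × 38 = 148.20 in aggregate.
Group total = 34 + 148.20 = 182.20.

182.20 gold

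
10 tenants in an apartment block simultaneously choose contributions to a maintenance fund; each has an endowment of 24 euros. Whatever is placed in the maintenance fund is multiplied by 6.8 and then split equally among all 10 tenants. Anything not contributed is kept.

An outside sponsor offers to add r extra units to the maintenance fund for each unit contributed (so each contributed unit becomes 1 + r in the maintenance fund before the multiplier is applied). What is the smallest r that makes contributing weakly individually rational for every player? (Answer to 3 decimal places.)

0.471

With matching at rate r, one contributed unit becomes (1 + r) in the maintenance fund and returns 6.8 × (1 + r) / 10 to the contributor.
Setting this equal to 1: 1 + r = 10/6.8 = 1.4706.
So the minimum matching rate is r = 1.4706 − 1 = 0.471.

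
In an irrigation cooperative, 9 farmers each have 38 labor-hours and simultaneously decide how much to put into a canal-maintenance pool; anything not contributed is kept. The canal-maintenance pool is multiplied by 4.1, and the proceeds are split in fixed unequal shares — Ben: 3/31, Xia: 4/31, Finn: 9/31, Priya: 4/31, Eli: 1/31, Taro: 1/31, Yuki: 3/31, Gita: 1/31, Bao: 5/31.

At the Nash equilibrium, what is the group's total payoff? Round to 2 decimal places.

A player with share s gets back 4.1·s per unit contributed, so full contribution is dominant for anyone with s > 1/4.1 = 0.2439 and zero contribution is dominant for anyone below.
Only Finn (9/31) clears that bar, contributing 38; the remaining 8 contribute 0. Total contributed: 38.
The canal-maintenance pool pays out 4.1 × 38 = 155.80 in total (split across the unequal shares, but the aggregate is all that matters for the group sum).
The 8 free-riders keep 38 each, adding 304. Group total = 304 + 155.80 = 459.80.

459.80 labor-hours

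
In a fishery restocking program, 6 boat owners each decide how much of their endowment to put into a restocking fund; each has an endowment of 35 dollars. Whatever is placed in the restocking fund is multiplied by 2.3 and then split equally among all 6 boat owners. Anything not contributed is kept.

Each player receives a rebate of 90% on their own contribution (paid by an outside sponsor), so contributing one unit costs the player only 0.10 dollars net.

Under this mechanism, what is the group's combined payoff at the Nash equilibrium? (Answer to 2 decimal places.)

672.00 dollars

The effective private return per unit is now (2.3/6) / 0.10 = 3.8333 > 1, so every player's dominant strategy flips to full contribution.
So the Nash equilibrium is full contribution by all 6; the group earns 6 × (35 × 0.90 + 2.3 × 35) = 672.00.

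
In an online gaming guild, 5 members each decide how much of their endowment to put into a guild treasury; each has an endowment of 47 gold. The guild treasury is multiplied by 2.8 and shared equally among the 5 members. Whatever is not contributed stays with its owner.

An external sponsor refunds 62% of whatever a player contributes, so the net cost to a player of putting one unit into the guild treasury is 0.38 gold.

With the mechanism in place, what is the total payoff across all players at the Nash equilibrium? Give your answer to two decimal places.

The effective private return per unit is now (2.8/5) / 0.38 = 1.4737 > 1, so every player's dominant strategy flips to full contribution.
At the Nash equilibrium everyone contributes 47. Group total payoff = 5 × (47 × 0.62 + 2.8 × 47) = 803.70.

803.70 gold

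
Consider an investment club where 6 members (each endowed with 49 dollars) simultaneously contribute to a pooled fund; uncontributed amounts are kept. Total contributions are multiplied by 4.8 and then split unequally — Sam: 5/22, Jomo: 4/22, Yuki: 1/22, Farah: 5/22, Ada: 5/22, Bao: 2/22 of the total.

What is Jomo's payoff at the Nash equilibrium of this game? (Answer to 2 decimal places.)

177.29 dollars

Each unit j contributes comes back to j as 4.8 × (j's share), so j prefers to contribute only if that share exceeds 1/4.8 = 0.2083; otherwise keeping the unit dominates.
Sam, Farah and Ada clear that bar, contributing 49 each; the remaining 3 contribute 0. Total contributed: 147.
Jomo keeps 49 and receives 4.8 × 147 × 4/22 = 128.29 from the pooled fund, for a payoff of 177.29.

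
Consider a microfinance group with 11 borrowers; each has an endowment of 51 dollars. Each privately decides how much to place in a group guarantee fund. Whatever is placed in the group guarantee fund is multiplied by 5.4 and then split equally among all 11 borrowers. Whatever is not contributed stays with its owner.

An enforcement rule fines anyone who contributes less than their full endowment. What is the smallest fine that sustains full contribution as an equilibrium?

25.96 dollars

Given the others contribute fully, the best deviation is to contribute 0 (any partial contribution still incurs the fine and gives up units whose private return 0.4909 is below 1).
Deviating from 51 to 0 saves 51 dollars but forfeits the deviator's share of the drop in the group guarantee fund: 5.4/11 × 51 = 25.04.
So the deviation gain is 51 − 25.04 = 25.96, and the fine must be at least 25.96 dollars to wipe it out.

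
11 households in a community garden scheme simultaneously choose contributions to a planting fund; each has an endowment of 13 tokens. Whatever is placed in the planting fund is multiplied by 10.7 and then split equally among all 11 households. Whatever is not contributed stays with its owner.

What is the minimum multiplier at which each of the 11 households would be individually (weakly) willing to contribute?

11

A contributed unit returns (multiplier)/11 to its contributor.
This reaches 1 exactly when the multiplier is 11.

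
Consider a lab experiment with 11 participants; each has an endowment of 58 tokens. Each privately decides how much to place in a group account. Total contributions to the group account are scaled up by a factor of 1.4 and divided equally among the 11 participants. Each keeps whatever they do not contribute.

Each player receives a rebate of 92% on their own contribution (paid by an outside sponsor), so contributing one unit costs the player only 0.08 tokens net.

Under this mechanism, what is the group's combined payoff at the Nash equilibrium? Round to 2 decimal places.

With the mechanism, a contributed unit returns (1.4/11) / 0.08 = 1.5909 per unit of net cost to the contributor — now above 1 — so contributing fully is weakly dominant for every player.
So the Nash equilibrium is full contribution by all 11; the group earns 11 × (58 × 0.92 + 1.4 × 58) = 1480.16.

1480.16 tokens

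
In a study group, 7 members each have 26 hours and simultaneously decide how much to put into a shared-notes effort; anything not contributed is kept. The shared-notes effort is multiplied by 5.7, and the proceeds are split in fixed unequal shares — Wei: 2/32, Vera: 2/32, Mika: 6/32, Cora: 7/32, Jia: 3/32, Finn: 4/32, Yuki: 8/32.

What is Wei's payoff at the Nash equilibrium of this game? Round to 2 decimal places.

For player j, contributing a unit is worthwhile iff 5.7 × (j's share) ≥ 1, i.e. iff j's share is at least 0.1754.
Mika, Cora and Yuki clear that bar, contributing 26 each; the remaining 4 contribute 0. Total contributed: 78.
Wei keeps 26 and receives 5.7 × 78 × 2/32 = 27.79 from the shared-notes effort, for a payoff of 53.79.

53.79 hours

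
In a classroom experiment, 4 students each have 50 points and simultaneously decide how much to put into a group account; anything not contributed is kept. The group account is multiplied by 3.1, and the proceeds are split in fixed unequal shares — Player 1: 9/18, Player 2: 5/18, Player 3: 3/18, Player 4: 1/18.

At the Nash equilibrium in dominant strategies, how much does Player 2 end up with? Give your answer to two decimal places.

93.06 points

For player j, contributing a unit is worthwhile iff 3.1 × (j's share) ≥ 1, i.e. iff j's share is at least 0.3226.
Only Player 1 (9/18) clears that bar, contributing 50; the remaining 3 contribute 0. Total contributed: 50.
Player 2 keeps 50 and receives 3.1 × 50 × 5/18 = 43.06 from the group account, for a payoff of 93.06.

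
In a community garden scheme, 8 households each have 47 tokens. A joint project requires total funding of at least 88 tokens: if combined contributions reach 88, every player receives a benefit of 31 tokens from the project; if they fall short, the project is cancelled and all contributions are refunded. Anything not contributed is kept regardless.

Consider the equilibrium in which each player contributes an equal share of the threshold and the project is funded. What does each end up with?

67 tokens

Equal share of the threshold: 88/8 = 11.
At this profile no one gains by cutting their contribution: any cut drops the total below 88, the project is cancelled, contributions are refunded, and the deviator ends with 47, which is less than 47 − 11 + 31 = 67. Contributing more than 11 just wastes the excess. So contributing exactly 11 is a best response.
Each player's payoff: 47 − 11 + 31 = 67.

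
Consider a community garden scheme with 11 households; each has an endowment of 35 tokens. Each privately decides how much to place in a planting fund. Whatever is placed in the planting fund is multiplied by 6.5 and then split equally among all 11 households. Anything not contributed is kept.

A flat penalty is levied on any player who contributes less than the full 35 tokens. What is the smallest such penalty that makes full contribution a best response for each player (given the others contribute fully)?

14.32 tokens

Given the others contribute fully, the best deviation is to contribute 0 (any partial contribution still incurs the fine and gives up units whose private return 0.5909 is below 1).
Deviating from 35 to 0 saves 35 tokens but forfeits the deviator's share of the drop in the planting fund: 6.5/11 × 35 = 20.68.
So the deviation gain is 35 − 20.68 = 14.32, and the fine must be at least 14.32 tokens to wipe it out.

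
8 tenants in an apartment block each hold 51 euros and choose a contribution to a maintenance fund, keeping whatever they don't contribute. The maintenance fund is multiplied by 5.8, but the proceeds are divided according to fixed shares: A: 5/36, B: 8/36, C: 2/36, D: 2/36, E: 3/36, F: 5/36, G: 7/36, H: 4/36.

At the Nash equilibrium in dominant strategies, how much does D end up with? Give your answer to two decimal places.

83.87 euros

Player j's private return per contributed unit is 5.8 × (j's share). Contributing is weakly dominant for j when that share is at least 1/5.8 = 0.1724, and contributing 0 is dominant otherwise.
The shares above 0.1724 belong to B and G, contributing 51 each; the remaining 6 contribute 0. Total contributed: 102.
D keeps 51 and receives 5.8 × 102 × 2/36 = 32.87 from the maintenance fund, for a payoff of 83.87.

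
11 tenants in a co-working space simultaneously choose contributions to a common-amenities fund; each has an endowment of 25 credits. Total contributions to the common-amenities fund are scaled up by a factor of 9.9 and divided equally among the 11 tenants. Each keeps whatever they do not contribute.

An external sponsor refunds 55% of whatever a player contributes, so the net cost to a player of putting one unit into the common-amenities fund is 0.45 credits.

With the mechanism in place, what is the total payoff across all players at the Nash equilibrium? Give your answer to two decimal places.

2873.75 credits

With the mechanism, a contributed unit returns (9.9/11) / 0.45 = 2.0000 per unit of net cost to the contributor — now above 1 — so contributing fully is weakly dominant for every player.
So the Nash equilibrium is full contribution by all 11; the group earns 11 × (25 × 0.55 + 9.9 × 25) = 2873.75.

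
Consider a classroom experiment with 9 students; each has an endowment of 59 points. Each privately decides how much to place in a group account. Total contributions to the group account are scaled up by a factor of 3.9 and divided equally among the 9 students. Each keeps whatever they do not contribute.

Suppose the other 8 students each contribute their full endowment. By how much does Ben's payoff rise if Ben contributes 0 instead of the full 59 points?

33.43 points

Switching from a contribution of 59 to 0 lets Ben keep an extra 59 points, but lowers the group account by 59, which costs Ben their own share of that drop: 3.9/9 × 59 = 25.57.
Net gain = 59 − 25.57 = 33.43. The private return per contributed unit (0.4333) is below 1, so free-riding is indeed the best response regardless of what the others do.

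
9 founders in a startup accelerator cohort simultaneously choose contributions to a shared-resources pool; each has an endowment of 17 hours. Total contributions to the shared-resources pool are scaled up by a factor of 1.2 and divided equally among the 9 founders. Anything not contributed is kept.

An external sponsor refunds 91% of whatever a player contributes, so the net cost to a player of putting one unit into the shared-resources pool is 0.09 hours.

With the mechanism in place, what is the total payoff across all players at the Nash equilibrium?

322.83 hours

Under the mechanism each unit contributed yields (1.2/9) / 0.09 = 1.4815 back to its contributor per unit of net cost, which exceeds 1, making full contribution the dominant choice for everyone.
So the Nash equilibrium is full contribution by all 9; the group earns 9 × (17 × 0.91 + 1.2 × 17) = 322.83.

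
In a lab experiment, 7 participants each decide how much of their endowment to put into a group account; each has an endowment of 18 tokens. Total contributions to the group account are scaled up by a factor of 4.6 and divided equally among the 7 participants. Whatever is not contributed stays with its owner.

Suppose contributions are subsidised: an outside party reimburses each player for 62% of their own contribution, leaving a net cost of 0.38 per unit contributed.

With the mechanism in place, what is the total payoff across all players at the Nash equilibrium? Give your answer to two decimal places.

657.72 tokens

With the mechanism, a contributed unit returns (4.6/7) / 0.38 = 1.7293 per unit of net cost to the contributor — now above 1 — so contributing fully is weakly dominant for every player.
So the Nash equilibrium is full contribution by all 7; the group earns 7 × (18 × 0.62 + 4.6 × 18) = 657.72.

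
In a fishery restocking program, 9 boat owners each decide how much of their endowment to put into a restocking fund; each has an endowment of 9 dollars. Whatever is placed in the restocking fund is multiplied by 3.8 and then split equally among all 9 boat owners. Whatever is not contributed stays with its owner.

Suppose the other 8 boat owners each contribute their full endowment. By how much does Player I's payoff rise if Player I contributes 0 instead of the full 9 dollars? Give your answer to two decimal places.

Switching from a contribution of 9 to 0 lets Player I keep an extra 9 dollars, but lowers the restocking fund by 9, which costs Player I their own share of that drop: 3.8/9 × 9 = 3.80.
Net gain = 9 − 3.80 = 5.20. The private return per contributed unit (0.4222) is below 1, so free-riding is indeed the best response regardless of what the others do.

5.20 dollars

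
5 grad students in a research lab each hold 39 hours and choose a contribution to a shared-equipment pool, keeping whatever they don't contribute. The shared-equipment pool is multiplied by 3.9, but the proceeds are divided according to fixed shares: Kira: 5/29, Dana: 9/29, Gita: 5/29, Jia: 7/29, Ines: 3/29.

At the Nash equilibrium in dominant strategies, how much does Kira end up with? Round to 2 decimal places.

65.22 hours

For player j, contributing a unit is worthwhile iff 3.9 × (j's share) ≥ 1, i.e. iff j's share is at least 0.2564.
Dana alone (share 9/29) is above the threshold, contributing 39; the remaining 4 contribute 0. Total contributed: 39.
Kira keeps 39 and receives 3.9 × 39 × 5/29 = 26.22 from the shared-equipment pool, for a payoff of 65.22.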